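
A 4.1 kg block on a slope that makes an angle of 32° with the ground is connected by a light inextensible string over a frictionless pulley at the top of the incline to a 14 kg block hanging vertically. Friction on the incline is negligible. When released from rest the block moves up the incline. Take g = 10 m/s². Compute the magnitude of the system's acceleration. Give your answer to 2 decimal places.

6.53 m/s²

For the block on the incline: the weight component along the slope is m₁g sin 32° = 4.1 × 10 × 0.5299 = 21.726 N and the normal force is N = m₁g cos 32° = 34.770 N.
Newton's second law for the block (up-slope positive): T − 21.726 = 4.1 a. For the hanging block (downward positive): 14 × 10 − T = 14 a.
Adding the two equations eliminates T: 118.274 = 18.1 a, so a = 6.5345 m/s².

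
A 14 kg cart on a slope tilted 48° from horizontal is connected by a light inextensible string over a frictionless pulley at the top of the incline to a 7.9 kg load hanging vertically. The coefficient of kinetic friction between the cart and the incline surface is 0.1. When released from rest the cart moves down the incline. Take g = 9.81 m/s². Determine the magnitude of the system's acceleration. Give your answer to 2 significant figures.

For the cart on the incline: the weight component along the slope is m₁g sin 48° = 14 × 9.81 × 0.7431 = 102.057 N and the normal force is N = m₁g cos 48° = 91.898 N.
Kinetic friction opposes the cart's motion down the incline: f = μN = 0.1 × 91.898 = 9.190 N acting up the slope.
Newton's second law for the cart (down-slope positive): 102.057 − 9.190 − T = 14 a. For the hanging load (upward positive): T − 7.9 × 9.81 = 7.9 a.
Adding the two equations eliminates T: 15.368 = 21.9 a, so a = 0.7017 m/s².

0.70 m/s²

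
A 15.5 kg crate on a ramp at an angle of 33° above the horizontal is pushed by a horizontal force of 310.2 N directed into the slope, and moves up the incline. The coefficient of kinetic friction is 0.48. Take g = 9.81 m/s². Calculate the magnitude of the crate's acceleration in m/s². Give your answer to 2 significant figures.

2.3 m/s²

The horizontal push has components F cos 33° = 310.2 × 0.8387 = 260.165 N up the incline and F sin 33° = 310.2 × 0.5446 = 168.935 N pressing into the surface.
The normal force is therefore N = mg cos 33° + F sin 33° = 127.529 + 168.935 = 296.464 N, and kinetic friction down the slope is μN = 0.48 × 296.464 = 142.303 N.
Along the incline: F cos 33° − mg sin 33° − μN = ma, so 260.165 − 82.809 − 142.303 = 15.5 a, giving a = 2.2615 m/s².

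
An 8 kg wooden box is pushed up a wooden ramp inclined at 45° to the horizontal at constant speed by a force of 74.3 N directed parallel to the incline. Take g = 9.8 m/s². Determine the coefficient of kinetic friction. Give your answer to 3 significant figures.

0.340

At constant speed ΣF = 0 along the incline. The applied 74.3 N acts up the slope; the weight component mg sin 45° = 55.437 N and kinetic friction μN both act down the slope.
So 74.3 = 55.437 + μ × 55.437, giving μ = (74.3 − 55.437) / 55.437 = 0.3403.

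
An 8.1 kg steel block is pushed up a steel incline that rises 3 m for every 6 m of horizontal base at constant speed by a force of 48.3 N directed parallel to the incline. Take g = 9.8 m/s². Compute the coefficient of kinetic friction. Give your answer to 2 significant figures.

At constant speed ΣF = 0 along the incline. The applied 48.3 N acts up the slope; the weight component mg sin 26.57° = 35.500 N and kinetic friction μN both act down the slope.
So 48.3 = 35.500 + μ × 71.000, giving μ = (48.3 − 35.500) / 71.000 = 0.1803.

0.18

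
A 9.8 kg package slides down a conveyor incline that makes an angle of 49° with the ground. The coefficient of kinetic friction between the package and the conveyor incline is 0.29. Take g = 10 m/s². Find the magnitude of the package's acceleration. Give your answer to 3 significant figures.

Resolving the weight along the incline: the component pulling the package down the slope is mg sin 49° = 9.8 × 10 × 0.7547 = 73.961 N, and the normal force is N = mg cos 49° = 9.8 × 10 × 0.6561 = 64.298 N.
Kinetic friction acts up the slope with magnitude f = μN = 0.29 × 64.298 = 18.646 N.
Net force along the incline is 73.961 − 18.646 = 55.315 N, so a = 55.315 / 9.8 = 5.6444 m/s².

5.64 m/s²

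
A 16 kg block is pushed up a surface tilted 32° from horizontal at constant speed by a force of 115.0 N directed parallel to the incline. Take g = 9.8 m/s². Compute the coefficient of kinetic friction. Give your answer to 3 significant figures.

0.240

At constant speed ΣF = 0 along the incline. The applied 115.0 N acts up the slope; the weight component mg sin 32° = 83.091 N and kinetic friction μN both act down the slope.
So 115.0 = 83.091 + μ × 132.974, giving μ = (115.0 − 83.091) / 132.974 = 0.2400.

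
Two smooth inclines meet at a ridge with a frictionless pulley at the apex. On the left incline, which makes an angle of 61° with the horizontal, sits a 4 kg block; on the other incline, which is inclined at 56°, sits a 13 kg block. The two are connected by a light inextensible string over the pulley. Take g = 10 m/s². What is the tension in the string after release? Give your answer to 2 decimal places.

52.11 N

Resolve each weight along its own incline: the 4 kg mass has component 4 × 10 × sin 61° = 34.985 N down its slope, and the 13 kg mass has 13 × 10 × sin 56° = 107.775 N down its slope.
The 13 kg side's 107.775 N exceeds the other side's 34.985 N, so that mass slides down and the 4 kg mass slides up. Taking that direction as positive, Newton's second law for the whole system gives 107.775 − 34.985 = (4 + 13) a, so a = 72.790 / 17 = 4.2818 m/s².
For the 4 kg mass (up-slope positive): T − 34.985 = 4 × 4.2818, so T = 52.112 N.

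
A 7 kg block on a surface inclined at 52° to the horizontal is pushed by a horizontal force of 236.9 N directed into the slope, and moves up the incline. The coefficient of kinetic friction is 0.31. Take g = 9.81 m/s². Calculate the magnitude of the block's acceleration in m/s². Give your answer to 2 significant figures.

3.0 m/s²

The horizontal push has components F cos 52° = 236.9 × 0.6157 = 145.859 N up the incline and F sin 52° = 236.9 × 0.7880 = 186.677 N pressing into the surface.
The normal force is therefore N = mg cos 52° + F sin 52° = 42.280 + 186.677 = 228.957 N, and kinetic friction down the slope is μN = 0.31 × 228.957 = 70.977 N.
Along the incline: F cos 52° − mg sin 52° − μN = ma, so 145.859 − 54.112 − 70.977 = 7 a, giving a = 2.9671 m/s².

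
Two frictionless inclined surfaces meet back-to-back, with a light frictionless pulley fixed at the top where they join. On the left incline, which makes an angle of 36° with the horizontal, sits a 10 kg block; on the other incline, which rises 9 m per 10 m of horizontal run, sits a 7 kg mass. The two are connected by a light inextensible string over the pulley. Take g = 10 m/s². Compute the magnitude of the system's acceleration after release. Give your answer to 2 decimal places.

Resolve each weight along its own incline: the 10 kg mass has component 10 × 10 × sin 36° = 58.779 N down its slope, and the 7 kg mass has 7 × 10 × sin 41.99° = 46.828 N down its slope.
The 10 kg side's 58.779 N exceeds the other side's 46.828 N, so that mass slides down and the 7 kg mass slides up. Taking that direction as positive, Newton's second law for the whole system gives 58.779 − 46.828 = (10 + 7) a, so a = 11.951 / 17 = 0.7030 m/s².

0.70 m/s²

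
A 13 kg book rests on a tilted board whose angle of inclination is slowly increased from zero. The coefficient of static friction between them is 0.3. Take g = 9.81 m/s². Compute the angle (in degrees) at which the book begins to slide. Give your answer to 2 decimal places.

16.70°

At the threshold of sliding, static friction is at its maximum μ_s N and exactly balances the weight component along the incline: mg sin θ = μ_s mg cos θ.
Hence tan θ = μ_s = 0.3, so θ = arctan(0.3) = 16.6992°.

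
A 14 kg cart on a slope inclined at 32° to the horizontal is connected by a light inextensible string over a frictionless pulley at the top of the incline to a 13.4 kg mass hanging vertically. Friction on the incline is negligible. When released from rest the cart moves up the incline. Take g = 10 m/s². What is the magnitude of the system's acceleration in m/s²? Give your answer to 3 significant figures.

For the cart on the incline: the weight component along the slope is m₁g sin 32° = 14 × 10 × 0.5299 = 74.186 N and the normal force is N = m₁g cos 32° = 118.727 N.
Newton's second law for the cart (up-slope positive): T − 74.186 = 14 a. For the hanging mass (downward positive): 13.4 × 10 − T = 13.4 a.
Adding the two equations eliminates T: 59.814 = 27.4 a, so a = 2.1830 m/s².

2.18 m/s²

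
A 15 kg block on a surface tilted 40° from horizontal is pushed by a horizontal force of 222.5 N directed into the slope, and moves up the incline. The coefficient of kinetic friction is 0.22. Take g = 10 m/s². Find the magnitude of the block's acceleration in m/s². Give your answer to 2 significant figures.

1.2 m/s²

The horizontal push has components F cos 40° = 222.5 × 0.7660 = 170.435 N up the incline and F sin 40° = 222.5 × 0.6428 = 143.023 N pressing into the surface.
The normal force is therefore N = mg cos 40° + F sin 40° = 114.900 + 143.023 = 257.923 N, and kinetic friction down the slope is μN = 0.22 × 257.923 = 56.743 N.
Along the incline: F cos 40° − mg sin 40° − μN = ma, so 170.435 − 96.420 − 56.743 = 15 a, giving a = 1.1515 m/s².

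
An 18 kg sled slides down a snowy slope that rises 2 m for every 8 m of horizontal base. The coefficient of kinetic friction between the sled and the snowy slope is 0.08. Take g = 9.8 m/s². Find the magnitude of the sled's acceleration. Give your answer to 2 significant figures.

Resolving the weight along the incline: the component pulling the sled down the slope is mg sin 14.04° = 18 × 9.8 × 0.2425 = 42.777 N, and the normal force is N = mg cos 14.04° = 18 × 9.8 × 0.9701 = 171.126 N.
Kinetic friction acts up the slope with magnitude f = μN = 0.08 × 171.126 = 13.690 N.
Net force along the incline is 42.777 − 13.690 = 29.087 N, so a = 29.087 / 18 = 1.6159 m/s².

1.6 m/s²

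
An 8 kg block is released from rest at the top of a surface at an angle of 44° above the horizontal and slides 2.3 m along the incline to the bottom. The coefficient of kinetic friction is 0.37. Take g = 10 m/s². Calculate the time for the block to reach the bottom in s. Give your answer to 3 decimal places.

1.036 s

The weight component along the incline is mg sin 44° = 55.573 N and the normal force is N = mg cos 44° = 57.547 N.
Friction up the slope is f = μN = 0.37 × 57.547 = 21.292 N, so the net downslope force is 55.573 − 21.292 = 34.281 N and a = 34.281 / 8 = 4.2851 m/s².
Starting from rest, L = ½at², so t = √(2L/a) = √(2 × 2.3 / 4.2851) = 1.0361 s.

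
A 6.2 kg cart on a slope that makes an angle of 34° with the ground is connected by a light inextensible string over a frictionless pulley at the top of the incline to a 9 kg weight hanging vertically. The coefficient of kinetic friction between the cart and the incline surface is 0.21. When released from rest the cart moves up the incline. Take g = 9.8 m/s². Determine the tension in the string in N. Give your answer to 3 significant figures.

62.4 N

For the cart on the incline: the weight component along the slope is m₁g sin 34° = 6.2 × 9.8 × 0.5592 = 33.977 N and the normal force is N = m₁g cos 34° = 50.372 N.
Kinetic friction opposes the cart's motion up the incline: f = μN = 0.21 × 50.372 = 10.578 N acting down the slope.
Newton's second law for the cart (up-slope positive): T − 33.977 − 10.578 = 6.2 a. For the hanging weight (downward positive): 9 × 9.8 − T = 9 a.
Adding the two equations eliminates T: 43.645 = 15.2 a, so a = 2.8714 m/s².
Then from the hanging weight's equation, T = 9 × (9.8 − 2.8714) = 62.357 N.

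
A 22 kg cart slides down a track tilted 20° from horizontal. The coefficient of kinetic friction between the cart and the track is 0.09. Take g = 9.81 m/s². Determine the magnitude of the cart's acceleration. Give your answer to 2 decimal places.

Resolving the weight along the incline: the component pulling the cart down the slope is mg sin 20° = 22 × 9.81 × 0.3420 = 73.810 N, and the normal force is N = mg cos 20° = 22 × 9.81 × 0.9397 = 202.806 N.
Kinetic friction acts up the slope with magnitude f = μN = 0.09 × 202.806 = 18.253 N.
Net force along the incline is 73.810 − 18.253 = 55.557 N, so a = 55.557 / 22 = 2.5253 m/s².

2.53 m/s²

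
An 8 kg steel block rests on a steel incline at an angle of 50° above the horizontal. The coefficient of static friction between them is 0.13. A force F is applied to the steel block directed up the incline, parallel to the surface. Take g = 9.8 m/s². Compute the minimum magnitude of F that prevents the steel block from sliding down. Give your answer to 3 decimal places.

The normal force is N = mg cos 50° = 50.395 N. With F at its minimum the steel block is on the verge of sliding down, so static friction is at its maximum μ_s N = 0.13 × 50.395 = 6.551 N and acts up the slope.
Equilibrium along the incline: F + μ_s N = mg sin 50°, so F = 60.058 − 6.551 = 53.507 N.

53.507 N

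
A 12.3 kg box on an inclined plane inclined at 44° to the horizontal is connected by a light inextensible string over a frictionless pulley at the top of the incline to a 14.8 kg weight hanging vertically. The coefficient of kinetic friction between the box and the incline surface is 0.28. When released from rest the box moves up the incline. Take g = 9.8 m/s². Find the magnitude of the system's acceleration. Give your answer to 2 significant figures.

For the box on the incline: the weight component along the slope is m₁g sin 44° = 12.3 × 9.8 × 0.6947 = 83.739 N and the normal force is N = m₁g cos 44° = 86.709 N.
Kinetic friction opposes the box's motion up the incline: f = μN = 0.28 × 86.709 = 24.279 N acting down the slope.
Newton's second law for the box (up-slope positive): T − 83.739 − 24.279 = 12.3 a. For the hanging weight (downward positive): 14.8 × 9.8 − T = 14.8 a.
Adding the two equations eliminates T: 37.022 = 27.1 a, so a = 1.3661 m/s².

1.4 m/s²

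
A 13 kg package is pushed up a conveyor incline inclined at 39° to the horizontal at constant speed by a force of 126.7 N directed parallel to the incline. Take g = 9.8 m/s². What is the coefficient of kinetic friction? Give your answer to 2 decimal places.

0.47

At constant speed ΣF = 0 along the incline. The applied 126.7 N acts up the slope; the weight component mg sin 39° = 80.175 N and kinetic friction μN both act down the slope.
So 126.7 = 80.175 + μ × 99.008, giving μ = (126.7 − 80.175) / 99.008 = 0.4699.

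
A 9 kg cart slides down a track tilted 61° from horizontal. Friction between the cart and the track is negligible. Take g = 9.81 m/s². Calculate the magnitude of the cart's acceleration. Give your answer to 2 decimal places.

Resolving the weight along the incline: the component pulling the cart down the slope is mg sin 61° = 9 × 9.81 × 0.8746 = 77.218 N, and the normal force is N = mg cos 61° = 9 × 9.81 × 0.4848 = 42.803 N.
With no friction the net force along the incline is 77.218 N, so a = g sin 61° = 77.218 / 9 = 8.5798 m/s².

8.58 m/s²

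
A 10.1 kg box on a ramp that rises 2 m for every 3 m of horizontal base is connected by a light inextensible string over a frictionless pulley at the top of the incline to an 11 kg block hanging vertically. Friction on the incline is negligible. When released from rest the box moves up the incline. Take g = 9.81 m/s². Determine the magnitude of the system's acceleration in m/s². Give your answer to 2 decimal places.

For the box on the incline: the weight component along the slope is m₁g sin 33.69° = 10.1 × 9.81 × 0.5547 = 54.960 N and the normal force is N = m₁g cos 33.69° = 82.440 N.
Newton's second law for the box (up-slope positive): T − 54.960 = 10.1 a. For the hanging block (downward positive): 11 × 9.81 − T = 11 a.
Adding the two equations eliminates T: 52.950 = 21.1 a, so a = 2.5095 m/s².

2.51 m/s²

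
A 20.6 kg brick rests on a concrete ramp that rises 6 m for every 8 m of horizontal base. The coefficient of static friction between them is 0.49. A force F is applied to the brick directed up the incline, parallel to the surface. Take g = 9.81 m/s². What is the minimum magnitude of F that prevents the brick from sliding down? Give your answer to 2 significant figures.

The normal force is N = mg cos 36.87° = 161.669 N. With F at its minimum the brick is on the verge of sliding down, so static friction is at its maximum μ_s N = 0.49 × 161.669 = 79.218 N and acts up the slope.
Equilibrium along the incline: F + μ_s N = mg sin 36.87°, so F = 121.252 − 79.218 = 42.034 N.

42 N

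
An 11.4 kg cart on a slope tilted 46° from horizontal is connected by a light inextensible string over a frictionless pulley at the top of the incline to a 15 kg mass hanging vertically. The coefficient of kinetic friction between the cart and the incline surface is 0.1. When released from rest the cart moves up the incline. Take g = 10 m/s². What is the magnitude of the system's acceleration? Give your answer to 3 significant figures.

2.28 m/s²

For the cart on the incline: the weight component along the slope is m₁g sin 46° = 11.4 × 10 × 0.7193 = 82.000 N and the normal force is N = m₁g cos 46° = 79.191 N.
Kinetic friction opposes the cart's motion up the incline: f = μN = 0.1 × 79.191 = 7.919 N acting down the slope.
Newton's second law for the cart (up-slope positive): T − 82.000 − 7.919 = 11.4 a. For the hanging mass (downward positive): 15 × 10 − T = 15 a.
Adding the two equations eliminates T: 60.081 = 26.4 a, so a = 2.2758 m/s².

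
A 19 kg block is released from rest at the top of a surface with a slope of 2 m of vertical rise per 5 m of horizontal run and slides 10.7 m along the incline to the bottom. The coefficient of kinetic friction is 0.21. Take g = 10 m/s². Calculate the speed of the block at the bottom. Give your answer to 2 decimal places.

The weight component along the incline is mg sin 21.80° = 70.564 N and the normal force is N = mg cos 21.80° = 176.411 N.
Friction up the slope is f = μN = 0.21 × 176.411 = 37.046 N, so the net downslope force is 70.564 − 37.046 = 33.518 N and a = 33.518 / 19 = 1.7641 m/s².
Starting from rest over a distance of 10.7 m, v² = 2aL = 2 × 1.7641 × 10.7 = 37.7517, so v = 6.1442 m/s.

6.14 m/s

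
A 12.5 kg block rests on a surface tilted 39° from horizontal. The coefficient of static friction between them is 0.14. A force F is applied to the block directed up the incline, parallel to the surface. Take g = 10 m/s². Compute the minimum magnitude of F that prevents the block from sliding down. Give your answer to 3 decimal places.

The normal force is N = mg cos 39° = 97.143 N. With F at its minimum the block is on the verge of sliding down, so static friction is at its maximum μ_s N = 0.14 × 97.143 = 13.600 N and acts up the slope.
Equilibrium along the incline: F + μ_s N = mg sin 39°, so F = 78.665 − 13.600 = 65.065 N.

65.065 N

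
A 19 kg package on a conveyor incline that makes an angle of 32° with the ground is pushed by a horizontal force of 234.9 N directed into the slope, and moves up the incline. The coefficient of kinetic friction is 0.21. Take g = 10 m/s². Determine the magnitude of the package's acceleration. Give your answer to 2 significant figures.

2.0 m/s²

The horizontal push has components F cos 32° = 234.9 × 0.8480 = 199.195 N up the incline and F sin 32° = 234.9 × 0.5299 = 124.474 N pressing into the surface.
The normal force is therefore N = mg cos 32° + F sin 32° = 161.120 + 124.474 = 285.594 N, and kinetic friction down the slope is μN = 0.21 × 285.594 = 59.975 N.
Along the incline: F cos 32° − mg sin 32° − μN = ma, so 199.195 − 100.681 − 59.975 = 19 a, giving a = 2.0284 m/s².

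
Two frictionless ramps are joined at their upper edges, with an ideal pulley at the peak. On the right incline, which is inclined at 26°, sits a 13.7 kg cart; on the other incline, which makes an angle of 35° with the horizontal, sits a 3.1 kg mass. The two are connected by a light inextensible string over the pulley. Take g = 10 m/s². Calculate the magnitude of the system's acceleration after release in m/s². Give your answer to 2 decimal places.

2.52 m/s²

Resolve each weight along its own incline: the 13.7 kg mass has component 13.7 × 10 × sin 26° = 60.057 N down its slope, and the 3.1 kg mass has 3.1 × 10 × sin 35° = 17.781 N down its slope.
The 13.7 kg side's 60.057 N exceeds the other side's 17.781 N, so that mass slides down and the 3.1 kg mass slides up. Taking that direction as positive, Newton's second law for the whole system gives 60.057 − 17.781 = (13.7 + 3.1) a, so a = 42.276 / 16.8 = 2.5164 m/s².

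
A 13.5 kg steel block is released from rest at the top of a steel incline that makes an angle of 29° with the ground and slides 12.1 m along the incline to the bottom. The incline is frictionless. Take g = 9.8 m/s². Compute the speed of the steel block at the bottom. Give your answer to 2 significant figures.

11 m/s

The weight component along the incline is mg sin 29° = 64.140 N and the normal force is N = mg cos 29° = 115.712 N.
With no friction, a = g sin 29° = 4.7511 m/s².
Starting from rest over a distance of 12.1 m, v² = 2aL = 2 × 4.7511 × 12.1 = 114.9766, so v = 10.7227 m/s.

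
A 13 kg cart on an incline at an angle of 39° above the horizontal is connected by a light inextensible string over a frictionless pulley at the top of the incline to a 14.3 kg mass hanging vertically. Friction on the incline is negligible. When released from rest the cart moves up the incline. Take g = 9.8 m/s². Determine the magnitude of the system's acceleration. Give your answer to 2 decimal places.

2.20 m/s²

For the cart on the incline: the weight component along the slope is m₁g sin 39° = 13 × 9.8 × 0.6293 = 80.173 N and the normal force is N = m₁g cos 39° = 99.008 N.
Newton's second law for the cart (up-slope positive): T − 80.173 = 13 a. For the hanging mass (downward positive): 14.3 × 9.8 − T = 14.3 a.
Adding the two equations eliminates T: 59.967 = 27.3 a, so a = 2.1966 m/s².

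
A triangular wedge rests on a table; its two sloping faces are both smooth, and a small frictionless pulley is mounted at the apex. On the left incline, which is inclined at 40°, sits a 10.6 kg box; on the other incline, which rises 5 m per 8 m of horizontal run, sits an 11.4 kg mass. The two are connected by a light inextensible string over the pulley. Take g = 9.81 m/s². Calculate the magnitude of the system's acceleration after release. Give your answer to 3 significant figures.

0.344 m/s²

Resolve each weight along its own incline: the 10.6 kg mass has component 10.6 × 9.81 × sin 40° = 66.841 N down its slope, and the 11.4 kg mass has 11.4 × 9.81 × sin 32.01° = 59.272 N down its slope.
The 10.6 kg side's 66.841 N exceeds the other side's 59.272 N, so that mass slides down and the 11.4 kg mass slides up. Taking that direction as positive, Newton's second law for the whole system gives 66.841 − 59.272 = (10.6 + 11.4) a, so a = 7.569 / 22 = 0.3440 m/s².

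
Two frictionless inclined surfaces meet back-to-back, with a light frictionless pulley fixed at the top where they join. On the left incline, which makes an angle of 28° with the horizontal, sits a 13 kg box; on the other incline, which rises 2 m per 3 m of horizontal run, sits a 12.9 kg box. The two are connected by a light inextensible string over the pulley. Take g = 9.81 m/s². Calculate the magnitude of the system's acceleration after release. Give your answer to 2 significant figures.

0.40 m/s²

Resolve each weight along its own incline: the 13 kg mass has component 13 × 9.81 × sin 28° = 59.872 N down its slope, and the 12.9 kg mass has 12.9 × 9.81 × sin 33.69° = 70.197 N down its slope.
The 12.9 kg side's 70.197 N exceeds the other side's 59.872 N, so that mass slides down and the 13 kg mass slides up. Taking that direction as positive, Newton's second law for the whole system gives 70.197 − 59.872 = (13 + 12.9) a, so a = 10.325 / 25.9 = 0.3986 m/s².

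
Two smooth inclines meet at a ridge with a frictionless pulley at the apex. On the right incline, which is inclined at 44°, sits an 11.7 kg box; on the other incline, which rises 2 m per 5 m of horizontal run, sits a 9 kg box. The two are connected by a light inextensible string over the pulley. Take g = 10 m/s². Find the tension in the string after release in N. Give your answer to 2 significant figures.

54 N

Resolve each weight along its own incline: the 11.7 kg mass has component 11.7 × 10 × sin 44° = 81.275 N down its slope, and the 9 kg mass has 9 × 10 × sin 21.80° = 33.425 N down its slope.
The 11.7 kg side's 81.275 N exceeds the other side's 33.425 N, so that mass slides down and the 9 kg mass slides up. Taking that direction as positive, Newton's second law for the whole system gives 81.275 − 33.425 = (11.7 + 9) a, so a = 47.850 / 20.7 = 2.3116 m/s².
For the 9 kg mass (up-slope positive): T − 33.425 = 9 × 2.3116, so T = 54.229 N.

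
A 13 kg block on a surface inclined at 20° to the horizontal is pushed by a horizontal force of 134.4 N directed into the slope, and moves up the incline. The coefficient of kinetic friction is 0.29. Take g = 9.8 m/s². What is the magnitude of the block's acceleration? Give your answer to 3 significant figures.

The horizontal push has components F cos 20° = 134.4 × 0.9397 = 126.296 N up the incline and F sin 20° = 134.4 × 0.3420 = 45.965 N pressing into the surface.
The normal force is therefore N = mg cos 20° + F sin 20° = 119.718 + 45.965 = 165.683 N, and kinetic friction down the slope is μN = 0.29 × 165.683 = 48.048 N.
Along the incline: F cos 20° − mg sin 20° − μN = ma, so 126.296 − 43.571 − 48.048 = 13 a, giving a = 2.6675 m/s².

2.67 m/s²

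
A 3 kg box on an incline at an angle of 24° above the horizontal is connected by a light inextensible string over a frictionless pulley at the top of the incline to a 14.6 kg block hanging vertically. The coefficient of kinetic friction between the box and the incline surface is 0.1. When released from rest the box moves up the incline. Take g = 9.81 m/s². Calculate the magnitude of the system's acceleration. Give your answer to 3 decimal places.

7.305 m/s²

For the box on the incline: the weight component along the slope is m₁g sin 24° = 3 × 9.81 × 0.4067 = 11.969 N and the normal force is N = m₁g cos 24° = 26.886 N.
Kinetic friction opposes the box's motion up the incline: f = μN = 0.1 × 26.886 = 2.689 N acting down the slope.
Newton's second law for the box (up-slope positive): T − 11.969 − 2.689 = 3 a. For the hanging block (downward positive): 14.6 × 9.81 − T = 14.6 a.
Adding the two equations eliminates T: 128.568 = 17.6 a, so a = 7.3050 m/s².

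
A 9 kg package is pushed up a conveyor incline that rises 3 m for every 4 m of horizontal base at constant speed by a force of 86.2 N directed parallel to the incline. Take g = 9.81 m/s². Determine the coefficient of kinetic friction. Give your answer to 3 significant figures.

0.470

At constant speed ΣF = 0 along the incline. The applied 86.2 N acts up the slope; the weight component mg sin 36.87° = 52.974 N and kinetic friction μN both act down the slope.
So 86.2 = 52.974 + μ × 70.632, giving μ = (86.2 − 52.974) / 70.632 = 0.4704.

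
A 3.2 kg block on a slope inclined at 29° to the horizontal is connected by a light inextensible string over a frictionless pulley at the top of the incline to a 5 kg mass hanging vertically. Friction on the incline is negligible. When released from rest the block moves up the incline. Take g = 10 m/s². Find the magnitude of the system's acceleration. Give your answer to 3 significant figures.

4.21 m/s²

For the block on the incline: the weight component along the slope is m₁g sin 29° = 3.2 × 10 × 0.4848 = 15.514 N and the normal force is N = m₁g cos 29° = 27.988 N.
Newton's second law for the block (up-slope positive): T − 15.514 = 3.2 a. For the hanging mass (downward positive): 5 × 10 − T = 5 a.
Adding the two equations eliminates T: 34.486 = 8.2 a, so a = 4.2056 m/s².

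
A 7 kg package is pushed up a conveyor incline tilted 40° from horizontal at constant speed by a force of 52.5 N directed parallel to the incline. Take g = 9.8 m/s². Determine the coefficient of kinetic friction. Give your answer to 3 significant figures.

At constant speed ΣF = 0 along the incline. The applied 52.5 N acts up the slope; the weight component mg sin 40° = 44.095 N and kinetic friction μN both act down the slope.
So 52.5 = 44.095 + μ × 52.551, giving μ = (52.5 − 44.095) / 52.551 = 0.1599.

0.160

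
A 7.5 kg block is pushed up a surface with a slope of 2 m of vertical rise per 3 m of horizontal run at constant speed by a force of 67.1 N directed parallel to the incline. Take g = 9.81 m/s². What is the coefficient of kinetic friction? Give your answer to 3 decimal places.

At constant speed ΣF = 0 along the incline. The applied 67.1 N acts up the slope; the weight component mg sin 33.69° = 40.812 N and kinetic friction μN both act down the slope.
So 67.1 = 40.812 + μ × 61.218, giving μ = (67.1 − 40.812) / 61.218 = 0.4294.

0.429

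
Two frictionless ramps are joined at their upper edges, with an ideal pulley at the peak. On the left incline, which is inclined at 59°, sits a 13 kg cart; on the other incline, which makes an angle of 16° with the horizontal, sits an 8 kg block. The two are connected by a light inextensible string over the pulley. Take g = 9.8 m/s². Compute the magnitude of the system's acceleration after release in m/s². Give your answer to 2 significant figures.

Resolve each weight along its own incline: the 13 kg mass has component 13 × 9.8 × sin 59° = 109.203 N down its slope, and the 8 kg mass has 8 × 9.8 × sin 16° = 21.610 N down its slope.
The 13 kg side's 109.203 N exceeds the other side's 21.610 N, so that mass slides down and the 8 kg mass slides up. Taking that direction as positive, Newton's second law for the whole system gives 109.203 − 21.610 = (13 + 8) a, so a = 87.593 / 21 = 4.1711 m/s².

4.2 m/s²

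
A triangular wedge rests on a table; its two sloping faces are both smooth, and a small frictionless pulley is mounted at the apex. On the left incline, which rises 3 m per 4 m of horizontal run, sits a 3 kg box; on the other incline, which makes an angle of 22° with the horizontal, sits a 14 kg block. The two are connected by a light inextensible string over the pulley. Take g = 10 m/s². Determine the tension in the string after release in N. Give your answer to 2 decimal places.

Resolve each weight along its own incline: the 3 kg mass has component 3 × 10 × sin 36.87° = 18.000 N down its slope, and the 14 kg mass has 14 × 10 × sin 22° = 52.445 N down its slope.
The 14 kg side's 52.445 N exceeds the other side's 18.000 N, so that mass slides down and the 3 kg mass slides up. Taking that direction as positive, Newton's second law for the whole system gives 52.445 − 18.000 = (3 + 14) a, so a = 34.445 / 17 = 2.0262 m/s².
For the 3 kg mass (up-slope positive): T − 18.000 = 3 × 2.0262, so T = 24.079 N.

24.08 N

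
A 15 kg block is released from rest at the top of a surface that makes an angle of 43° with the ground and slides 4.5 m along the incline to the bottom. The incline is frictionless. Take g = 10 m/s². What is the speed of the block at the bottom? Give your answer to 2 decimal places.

The weight component along the incline is mg sin 43° = 102.300 N and the normal force is N = mg cos 43° = 109.703 N.
With no friction, a = g sin 43° = 6.8200 m/s².
Starting from rest over a distance of 4.5 m, v² = 2aL = 2 × 6.8200 × 4.5 = 61.3800, so v = 7.8345 m/s.

7.83 m/s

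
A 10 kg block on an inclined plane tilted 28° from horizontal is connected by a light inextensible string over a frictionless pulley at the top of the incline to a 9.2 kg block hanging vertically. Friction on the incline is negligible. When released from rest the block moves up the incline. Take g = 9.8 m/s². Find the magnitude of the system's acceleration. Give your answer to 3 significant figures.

For the block on the incline: the weight component along the slope is m₁g sin 28° = 10 × 9.8 × 0.4695 = 46.011 N and the normal force is N = m₁g cos 28° = 86.529 N.
Newton's second law for the block (up-slope positive): T − 46.011 = 10 a. For the hanging block (downward positive): 9.2 × 9.8 − T = 9.2 a.
Adding the two equations eliminates T: 44.149 = 19.2 a, so a = 2.2994 m/s².

2.30 m/s²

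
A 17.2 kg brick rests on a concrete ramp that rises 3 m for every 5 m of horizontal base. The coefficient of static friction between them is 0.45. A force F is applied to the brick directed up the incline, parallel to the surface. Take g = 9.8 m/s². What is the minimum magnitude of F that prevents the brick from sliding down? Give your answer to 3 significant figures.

21.7 N

The normal force is N = mg cos 30.96° = 144.539 N. With F at its minimum the brick is on the verge of sliding down, so static friction is at its maximum μ_s N = 0.45 × 144.539 = 65.043 N and acts up the slope.
Equilibrium along the incline: F + μ_s N = mg sin 30.96°, so F = 86.723 − 65.043 = 21.680 N.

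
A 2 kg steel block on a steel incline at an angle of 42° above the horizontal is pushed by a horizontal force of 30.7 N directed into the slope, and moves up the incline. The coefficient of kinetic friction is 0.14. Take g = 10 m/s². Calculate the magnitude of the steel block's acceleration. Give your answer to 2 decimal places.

The horizontal push has components F cos 42° = 30.7 × 0.7431 = 22.813 N up the incline and F sin 42° = 30.7 × 0.6691 = 20.541 N pressing into the surface.
The normal force is therefore N = mg cos 42° + F sin 42° = 14.862 + 20.541 = 35.403 N, and kinetic friction down the slope is μN = 0.14 × 35.403 = 4.956 N.
Along the incline: F cos 42° − mg sin 42° − μN = ma, so 22.813 − 13.382 − 4.956 = 2 a, giving a = 2.2375 m/s².

2.24 m/s²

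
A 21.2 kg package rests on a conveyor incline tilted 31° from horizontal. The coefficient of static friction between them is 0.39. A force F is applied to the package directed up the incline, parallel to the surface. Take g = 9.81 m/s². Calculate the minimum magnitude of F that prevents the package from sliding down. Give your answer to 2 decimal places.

The normal force is N = mg cos 31° = 178.267 N. With F at its minimum the package is on the verge of sliding down, so static friction is at its maximum μ_s N = 0.39 × 178.267 = 69.524 N and acts up the slope.
Equilibrium along the incline: F + μ_s N = mg sin 31°, so F = 107.113 − 69.524 = 37.589 N.

37.59 N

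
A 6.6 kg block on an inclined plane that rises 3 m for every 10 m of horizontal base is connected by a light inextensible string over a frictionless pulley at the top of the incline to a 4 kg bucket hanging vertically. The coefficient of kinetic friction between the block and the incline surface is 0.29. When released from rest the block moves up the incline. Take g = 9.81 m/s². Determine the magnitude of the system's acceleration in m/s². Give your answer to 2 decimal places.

For the block on the incline: the weight component along the slope is m₁g sin 16.70° = 6.6 × 9.81 × 0.2873 = 18.602 N and the normal force is N = m₁g cos 16.70° = 62.015 N.
Kinetic friction opposes the block's motion up the incline: f = μN = 0.29 × 62.015 = 17.984 N acting down the slope.
Newton's second law for the block (up-slope positive): T − 18.602 − 17.984 = 6.6 a. For the hanging bucket (downward positive): 4 × 9.81 − T = 4 a.
Adding the two equations eliminates T: 2.654 = 10.6 a, so a = 0.2504 m/s².

0.25 m/s²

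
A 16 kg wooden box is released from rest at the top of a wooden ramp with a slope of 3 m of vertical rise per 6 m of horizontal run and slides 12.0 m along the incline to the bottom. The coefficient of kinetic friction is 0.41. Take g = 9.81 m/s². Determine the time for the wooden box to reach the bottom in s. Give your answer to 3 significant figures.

The weight component along the incline is mg sin 26.57° = 70.195 N and the normal force is N = mg cos 26.57° = 140.389 N.
Friction up the slope is f = μN = 0.41 × 140.389 = 57.559 N, so the net downslope force is 70.195 − 57.559 = 12.636 N and a = 12.636 / 16 = 0.7897 m/s².
Starting from rest, L = ½at², so t = √(2L/a) = √(2 × 12.0 / 0.7897) = 5.5128 s.

5.51 s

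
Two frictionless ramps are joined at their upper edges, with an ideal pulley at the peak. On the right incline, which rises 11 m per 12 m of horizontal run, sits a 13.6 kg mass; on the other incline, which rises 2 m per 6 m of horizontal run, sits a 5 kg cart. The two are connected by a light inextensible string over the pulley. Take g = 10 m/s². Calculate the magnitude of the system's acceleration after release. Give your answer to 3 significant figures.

Resolve each weight along its own incline: the 13.6 kg mass has component 13.6 × 10 × sin 42.51° = 91.899 N down its slope, and the 5 kg mass has 5 × 10 × sin 18.43° = 15.811 N down its slope.
The 13.6 kg side's 91.899 N exceeds the other side's 15.811 N, so that mass slides down and the 5 kg mass slides up. Taking that direction as positive, Newton's second law for the whole system gives 91.899 − 15.811 = (13.6 + 5) a, so a = 76.088 / 18.6 = 4.0908 m/s².

4.09 m/s²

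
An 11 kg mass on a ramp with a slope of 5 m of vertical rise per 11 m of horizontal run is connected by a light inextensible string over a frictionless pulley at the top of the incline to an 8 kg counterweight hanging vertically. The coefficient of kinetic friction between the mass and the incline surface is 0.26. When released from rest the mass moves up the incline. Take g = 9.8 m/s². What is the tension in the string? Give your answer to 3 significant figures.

74.9 N

For the mass on the incline: the weight component along the slope is m₁g sin 24.44° = 11 × 9.8 × 0.4138 = 44.608 N and the normal force is N = m₁g cos 24.44° = 98.138 N.
Kinetic friction opposes the mass's motion up the incline: f = μN = 0.26 × 98.138 = 25.516 N acting down the slope.
Newton's second law for the mass (up-slope positive): T − 44.608 − 25.516 = 11 a. For the hanging counterweight (downward positive): 8 × 9.8 − T = 8 a.
Adding the two equations eliminates T: 8.276 = 19 a, so a = 0.4356 m/s².
Then from the hanging counterweight's equation, T = 8 × (9.8 − 0.4356) = 74.915 N.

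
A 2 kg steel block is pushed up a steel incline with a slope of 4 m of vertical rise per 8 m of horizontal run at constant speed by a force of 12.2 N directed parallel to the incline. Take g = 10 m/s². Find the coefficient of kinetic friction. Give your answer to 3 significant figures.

0.182

At constant speed ΣF = 0 along the incline. The applied 12.2 N acts up the slope; the weight component mg sin 26.57° = 8.944 N and kinetic friction μN both act down the slope.
So 12.2 = 8.944 + μ × 17.889, giving μ = (12.2 − 8.944) / 17.889 = 0.1820.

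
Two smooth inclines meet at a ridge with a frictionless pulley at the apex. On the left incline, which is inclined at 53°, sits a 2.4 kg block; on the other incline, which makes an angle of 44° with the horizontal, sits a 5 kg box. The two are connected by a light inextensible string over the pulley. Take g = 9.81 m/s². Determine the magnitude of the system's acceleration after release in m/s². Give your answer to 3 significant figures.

2.06 m/s²

Resolve each weight along its own incline: the 2.4 kg mass has component 2.4 × 9.81 × sin 53° = 18.803 N down its slope, and the 5 kg mass has 5 × 9.81 × sin 44° = 34.073 N down its slope.
The 5 kg side's 34.073 N exceeds the other side's 18.803 N, so that mass slides down and the 2.4 kg mass slides up. Taking that direction as positive, Newton's second law for the whole system gives 34.073 − 18.803 = (2.4 + 5) a, so a = 15.270 / 7.4 = 2.0635 m/s².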